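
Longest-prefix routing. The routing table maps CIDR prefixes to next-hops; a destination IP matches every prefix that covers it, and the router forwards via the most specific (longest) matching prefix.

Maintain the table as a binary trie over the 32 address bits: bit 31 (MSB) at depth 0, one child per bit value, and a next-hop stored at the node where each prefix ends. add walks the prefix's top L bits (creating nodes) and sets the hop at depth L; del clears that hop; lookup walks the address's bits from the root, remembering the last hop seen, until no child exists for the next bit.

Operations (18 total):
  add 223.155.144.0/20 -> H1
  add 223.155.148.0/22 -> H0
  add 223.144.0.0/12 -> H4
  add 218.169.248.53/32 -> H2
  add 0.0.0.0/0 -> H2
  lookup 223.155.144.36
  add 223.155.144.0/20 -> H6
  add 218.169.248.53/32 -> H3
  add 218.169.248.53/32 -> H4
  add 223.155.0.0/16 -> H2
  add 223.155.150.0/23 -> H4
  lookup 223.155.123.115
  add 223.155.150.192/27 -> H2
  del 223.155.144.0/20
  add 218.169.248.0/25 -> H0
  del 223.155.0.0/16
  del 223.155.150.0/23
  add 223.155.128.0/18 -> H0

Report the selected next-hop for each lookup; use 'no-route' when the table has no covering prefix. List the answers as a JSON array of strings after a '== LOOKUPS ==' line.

Process each operation:
  add 223.155.144.0/20 -> H1 at depth 20
  add 223.155.148.0/22 -> H0 at depth 22
  add 223.144.0.0/12 -> H4 at depth 12
  add 218.169.248.53/32 -> H2 at depth 32
  add 0.0.0.0/0 -> H2 at depth 0
  Q 223.155.144.36: descend 110111111001101110010 ; hops seen [H2,H4,H1] ; pick H1
  add 223.155.144.0/20 -> H6 at depth 20
  add 218.169.248.53/32 -> H3 at depth 32
  add 218.169.248.53/32 -> H4 at depth 32
  add 223.155.0.0/16 -> H2 at depth 16
  add 223.155.150.0/23 -> H4 at depth 23
  Q 223.155.123.115: descend 1101111110011011 ; hops seen [H2,H4,H2] ; pick H2
  add 223.155.150.192/27 -> H2 at depth 27
  del 223.155.144.0/20 (clear depth 20)
  add 218.169.248.0/25 -> H0 at depth 25
  del 223.155.0.0/16 (clear depth 16)
  del 223.155.150.0/23 (clear depth 23)
  add 223.155.128.0/18 -> H0 at depth 18

== LOOKUPS ==
["H1","H2"]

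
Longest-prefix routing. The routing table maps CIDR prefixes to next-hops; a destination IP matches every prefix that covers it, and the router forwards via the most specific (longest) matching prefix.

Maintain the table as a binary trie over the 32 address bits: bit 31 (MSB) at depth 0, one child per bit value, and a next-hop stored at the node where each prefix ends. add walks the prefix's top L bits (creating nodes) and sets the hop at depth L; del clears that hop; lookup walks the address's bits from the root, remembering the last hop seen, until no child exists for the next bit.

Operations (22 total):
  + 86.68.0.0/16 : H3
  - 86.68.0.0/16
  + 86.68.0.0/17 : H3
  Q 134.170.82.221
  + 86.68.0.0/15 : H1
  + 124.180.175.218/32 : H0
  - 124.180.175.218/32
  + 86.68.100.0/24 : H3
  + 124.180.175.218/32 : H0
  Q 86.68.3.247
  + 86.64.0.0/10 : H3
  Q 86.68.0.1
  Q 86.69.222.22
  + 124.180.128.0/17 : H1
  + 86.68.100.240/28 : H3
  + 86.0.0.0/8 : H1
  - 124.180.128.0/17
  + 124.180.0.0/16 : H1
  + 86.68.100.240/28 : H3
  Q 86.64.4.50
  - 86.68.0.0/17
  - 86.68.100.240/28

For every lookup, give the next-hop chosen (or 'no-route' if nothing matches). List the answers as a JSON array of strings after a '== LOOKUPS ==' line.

Trace:
  add 86.68.0.0/16 -> H3 at depth 16
  - 86.68.0.0/16 clear@16
  add 86.68.0.0/17 -> H3 at depth 17
  Q 134.170.82.221: descend ε ; hops seen [∅] ; pick no-route
  add 86.68.0.0/15 -> H1 at depth 15
  add 124.180.175.218/32 -> H0 at depth 32
  - 124.180.175.218/32 clear@32
  add 86.68.100.0/24 -> H3 at depth 24
  add 124.180.175.218/32 -> H0 at depth 32
  Q 86.68.3.247: descend 01010110010001000 ; hops seen [H1,H3] ; pick H3
  add 86.64.0.0/10 -> H3 at depth 10
  Q 86.68.0.1: descend 01010110010001000 ; hops seen [H3,H1,H3] ; pick H3
  Q 86.69.222.22: descend 010101100100010 ; hops seen [H3,H1] ; pick H1
  add 124.180.128.0/17 -> H1 at depth 17
  add 86.68.100.240/28 -> H3 at depth 28
  add 86.0.0.0/8 -> H1 at depth 8
  - 124.180.128.0/17 clear@17
  add 124.180.0.0/16 -> H1 at depth 16
  add 86.68.100.240/28 -> H3 at depth 28
  Q 86.64.4.50: descend 0101011001000 ; hops seen [H1,H3] ; pick H3
  - 86.68.0.0/17 clear@17
  - 86.68.100.240/28 clear@28

== LOOKUPS ==
["no-route","H3","H3","H1","H3"]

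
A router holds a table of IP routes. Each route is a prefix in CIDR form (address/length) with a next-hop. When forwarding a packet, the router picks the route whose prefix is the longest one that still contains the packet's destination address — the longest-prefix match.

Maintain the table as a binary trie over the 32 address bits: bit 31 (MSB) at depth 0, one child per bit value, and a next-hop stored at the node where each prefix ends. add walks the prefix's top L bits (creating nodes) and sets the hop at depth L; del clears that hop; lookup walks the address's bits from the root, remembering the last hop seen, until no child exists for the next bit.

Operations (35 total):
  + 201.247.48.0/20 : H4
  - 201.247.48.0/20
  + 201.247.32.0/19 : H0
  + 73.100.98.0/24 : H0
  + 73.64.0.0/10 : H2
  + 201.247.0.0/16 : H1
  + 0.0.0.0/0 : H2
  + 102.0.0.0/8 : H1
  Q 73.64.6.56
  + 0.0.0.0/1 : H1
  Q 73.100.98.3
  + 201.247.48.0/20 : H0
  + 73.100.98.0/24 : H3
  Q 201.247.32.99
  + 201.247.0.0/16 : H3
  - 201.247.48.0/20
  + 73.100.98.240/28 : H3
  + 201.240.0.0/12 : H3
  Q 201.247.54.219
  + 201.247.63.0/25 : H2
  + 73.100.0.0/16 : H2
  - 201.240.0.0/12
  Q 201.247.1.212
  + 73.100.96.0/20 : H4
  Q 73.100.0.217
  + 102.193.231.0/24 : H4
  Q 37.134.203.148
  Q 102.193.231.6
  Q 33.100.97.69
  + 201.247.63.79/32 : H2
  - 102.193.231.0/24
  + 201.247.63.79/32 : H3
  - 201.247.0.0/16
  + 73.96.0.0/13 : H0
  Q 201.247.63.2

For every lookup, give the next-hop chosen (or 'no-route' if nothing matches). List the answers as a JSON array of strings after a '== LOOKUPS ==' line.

Process each operation:
  add 201.247.48.0/20 -> H4 at depth 20
  del 201.247.48.0/20 (clear depth 20)
  add 201.247.32.0/19 -> H0 at depth 19
  add 73.100.98.0/24 -> H0 at depth 24
  add 73.64.0.0/10 -> H2 at depth 10
  add 201.247.0.0/16 -> H1 at depth 16
  add 0.0.0.0/0 -> H2 at depth 0
  add 102.0.0.0/8 -> H1 at depth 8
  lookup 73.64.6.56: bits 0100100101 walk d0:H2→d1:-→d2:-→d3:-→d4:-→d5:-→d6:-→d7:-→d8:-→d9:-→d10:H2 -> H2
  add 0.0.0.0/1 -> H1 at depth 1
  lookup 73.100.98.3: bits 010010010110010001100010 walk d0:H2→d1:H1→d2:-→d3:-→d4:-→d5:-→d6:-→d7:-→d8:-→d9:-→d10:H2→d11:-→d12:-→d13:-→d14:-→d15:-→d16:-→d17:-→d18:-→d19:-→d20:-→d21:-→d22:-→d23:-→d24:H0 -> H0
  add 201.247.48.0/20 -> H0 at depth 20
  add 73.100.98.0/24 -> H3 at depth 24
  lookup 201.247.32.99: bits 1100100111110111001 walk d0:H2→d1:-→d2:-→d3:-→d4:-→d5:-→d6:-→d7:-→d8:-→d9:-→d10:-→d11:-→d12:-→d13:-→d14:-→d15:-→d16:H1→d17:-→d18:-→d19:H0 -> H0
  add 201.247.0.0/16 -> H3 at depth 16
  del 201.247.48.0/20 (clear depth 20)
  add 73.100.98.240/28 -> H3 at depth 28
  add 201.240.0.0/12 -> H3 at depth 12
  lookup 201.247.54.219: bits 11001001111101110011 walk d0:H2→d1:-→d2:-→d3:-→d4:-→d5:-→d6:-→d7:-→d8:-→d9:-→d10:-→d11:-→d12:H3→d13:-→d14:-→d15:-→d16:H3→d17:-→d18:-→d19:H0→d20:- -> H0
  add 201.247.63.0/25 -> H2 at depth 25
  add 73.100.0.0/16 -> H2 at depth 16
  del 201.240.0.0/12 (clear depth 12)
  lookup 201.247.1.212: bits 110010011111011100 walk d0:H2→d1:-→d2:-→d3:-→d4:-→d5:-→d6:-→d7:-→d8:-→d9:-→d10:-→d11:-→d12:-→d13:-→d14:-→d15:-→d16:H3→d17:-→d18:- -> H3
  add 73.100.96.0/20 -> H4 at depth 20
  lookup 73.100.0.217: bits 01001001011001000 walk d0:H2→d1:H1→d2:-→d3:-→d4:-→d5:-→d6:-→d7:-→d8:-→d9:-→d10:H2→d11:-→d12:-→d13:-→d14:-→d15:-→d16:H2→d17:- -> H2
  add 102.193.231.0/24 -> H4 at depth 24
  lookup 37.134.203.148: bits 0 walk d0:H2→d1:H1 -> H1
  lookup 102.193.231.6: bits 011001101100000111100111 walk d0:H2→d1:H1→d2:-→d3:-→d4:-→d5:-→d6:-→d7:-→d8:H1→d9:-→d10:-→d11:-→d12:-→d13:-→d14:-→d15:-→d16:-→d17:-→d18:-→d19:-→d20:-→d21:-→d22:-→d23:-→d24:H4 -> H4
  lookup 33.100.97.69: bits 0 walk d0:H2→d1:H1 -> H1
  add 201.247.63.79/32 -> H2 at depth 32
  del 102.193.231.0/24 (clear depth 24)
  add 201.247.63.79/32 -> H3 at depth 32
  del 201.247.0.0/16 (clear depth 16)
  add 73.96.0.0/13 -> H0 at depth 13
  lookup 201.247.63.2: bits 1100100111110111001111110 walk d0:H2→d1:-→d2:-→d3:-→d4:-→d5:-→d6:-→d7:-→d8:-→d9:-→d10:-→d11:-→d12:-→d13:-→d14:-→d15:-→d16:-→d17:-→d18:-→d19:H0→d20:-→d21:-→d22:-→d23:-→d24:-→d25:H2 -> H2

== LOOKUPS ==
["H2","H0","H0","H0","H3","H2","H1","H4","H1","H2"]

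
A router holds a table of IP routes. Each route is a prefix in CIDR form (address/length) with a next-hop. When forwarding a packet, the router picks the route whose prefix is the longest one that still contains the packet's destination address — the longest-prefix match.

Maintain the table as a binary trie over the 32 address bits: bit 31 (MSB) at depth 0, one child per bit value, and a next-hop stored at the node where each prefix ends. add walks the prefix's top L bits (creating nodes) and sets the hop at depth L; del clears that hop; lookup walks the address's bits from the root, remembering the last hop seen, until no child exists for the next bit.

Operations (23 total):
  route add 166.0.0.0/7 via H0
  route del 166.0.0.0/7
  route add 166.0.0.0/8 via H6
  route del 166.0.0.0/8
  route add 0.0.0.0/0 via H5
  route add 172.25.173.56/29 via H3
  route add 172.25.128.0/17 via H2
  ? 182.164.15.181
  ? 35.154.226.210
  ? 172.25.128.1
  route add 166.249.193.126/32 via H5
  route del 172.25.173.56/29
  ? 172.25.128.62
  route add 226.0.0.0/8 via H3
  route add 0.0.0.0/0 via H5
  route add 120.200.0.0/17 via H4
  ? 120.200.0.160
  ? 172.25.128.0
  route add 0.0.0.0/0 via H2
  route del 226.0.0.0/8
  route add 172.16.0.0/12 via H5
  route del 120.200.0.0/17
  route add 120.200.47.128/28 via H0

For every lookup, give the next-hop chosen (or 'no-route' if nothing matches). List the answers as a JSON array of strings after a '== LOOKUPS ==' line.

Apply in order:
  + 166.0.0.0/7 (H0) depth=7
  - 166.0.0.0/7 clear@7
  + 166.0.0.0/8 (H6) depth=8
  - 166.0.0.0/8 clear@8
  + 0.0.0.0/0 (H5) depth=0
  + 172.25.173.56/29 (H3) depth=29
  + 172.25.128.0/17 (H2) depth=17
  lookup 182.164.15.181: bits 101 walk d0:H5→d1:-→d2:-→d3:- -> H5
  lookup 35.154.226.210: bits ε walk d0:H5 -> H5
  lookup 172.25.128.1: bits 101011000001100110 walk d0:H5→d1:-→d2:-→d3:-→d4:-→d5:-→d6:-→d7:-→d8:-→d9:-→d10:-→d11:-→d12:-→d13:-→d14:-→d15:-→d16:-→d17:H2→d18:- -> H2
  + 166.249.193.126/32 (H5) depth=32
  - 172.25.173.56/29 clear@29
  lookup 172.25.128.62: bits 101011000001100110 walk d0:H5→d1:-→d2:-→d3:-→d4:-→d5:-→d6:-→d7:-→d8:-→d9:-→d10:-→d11:-→d12:-→d13:-→d14:-→d15:-→d16:-→d17:H2→d18:- -> H2
  + 226.0.0.0/8 (H3) depth=8
  + 0.0.0.0/0 (H5) depth=0
  + 120.200.0.0/17 (H4) depth=17
  lookup 120.200.0.160: bits 01111000110010000 walk d0:H5→d1:-→d2:-→d3:-→d4:-→d5:-→d6:-→d7:-→d8:-→d9:-→d10:-→d11:-→d12:-→d13:-→d14:-→d15:-→d16:-→d17:H4 -> H4
  lookup 172.25.128.0: bits 101011000001100110 walk d0:H5→d1:-→d2:-→d3:-→d4:-→d5:-→d6:-→d7:-→d8:-→d9:-→d10:-→d11:-→d12:-→d13:-→d14:-→d15:-→d16:-→d17:H2→d18:- -> H2
  + 0.0.0.0/0 (H2) depth=0
  - 226.0.0.0/8 clear@8
  + 172.16.0.0/12 (H5) depth=12
  - 120.200.0.0/17 clear@17
  + 120.200.47.128/28 (H0) depth=28

== LOOKUPS ==
["H5","H5","H2","H2","H4","H2"]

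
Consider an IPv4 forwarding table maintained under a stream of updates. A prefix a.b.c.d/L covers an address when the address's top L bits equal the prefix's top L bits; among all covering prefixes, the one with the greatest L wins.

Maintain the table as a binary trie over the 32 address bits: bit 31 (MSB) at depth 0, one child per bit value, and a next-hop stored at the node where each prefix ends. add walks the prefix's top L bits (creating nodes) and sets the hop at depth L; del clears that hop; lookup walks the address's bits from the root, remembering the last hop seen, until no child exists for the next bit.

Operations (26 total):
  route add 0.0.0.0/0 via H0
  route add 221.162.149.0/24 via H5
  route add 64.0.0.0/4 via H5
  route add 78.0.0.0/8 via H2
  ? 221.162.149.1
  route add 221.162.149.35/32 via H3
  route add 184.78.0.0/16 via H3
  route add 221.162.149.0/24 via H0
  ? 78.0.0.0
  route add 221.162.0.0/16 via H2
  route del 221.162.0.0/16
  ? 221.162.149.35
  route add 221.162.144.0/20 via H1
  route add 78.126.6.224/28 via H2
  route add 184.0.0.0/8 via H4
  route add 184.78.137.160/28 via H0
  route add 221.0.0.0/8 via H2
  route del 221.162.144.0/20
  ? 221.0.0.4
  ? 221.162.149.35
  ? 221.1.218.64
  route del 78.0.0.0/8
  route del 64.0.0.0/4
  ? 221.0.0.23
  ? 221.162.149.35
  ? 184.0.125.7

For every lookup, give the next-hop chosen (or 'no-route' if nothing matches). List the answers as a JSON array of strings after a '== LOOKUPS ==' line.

Process each operation:
  + 0.0.0.0/0 (H0) depth=0
  + 221.162.149.0/24 (H5) depth=24
  + 64.0.0.0/4 (H5) depth=4
  + 78.0.0.0/8 (H2) depth=8
  ? 221.162.149.1  path d0:H0→d1:-→d2:-→d3:-→d4:-→d5:-→d6:-→d7:-→d8:-→d9:-→d10:-→d11:-→d12:-→d13:-→d14:-→d15:-→d16:-→d17:-→d18:-→d19:-→d20:-→d21:-→d22:-→d23:-→d24:H5  best=H5
  + 221.162.149.35/32 (H3) depth=32
  + 184.78.0.0/16 (H3) depth=16
  + 221.162.149.0/24 (H0) depth=24
  ? 78.0.0.0  path d0:H0→d1:-→d2:-→d3:-→d4:H5→d5:-→d6:-→d7:-→d8:H2  best=H2
  + 221.162.0.0/16 (H2) depth=16
  - 221.162.0.0/16 clear@16
  ? 221.162.149.35  path d0:H0→d1:-→d2:-→d3:-→d4:-→d5:-→d6:-→d7:-→d8:-→d9:-→d10:-→d11:-→d12:-→d13:-→d14:-→d15:-→d16:-→d17:-→d18:-→d19:-→d20:-→d21:-→d22:-→d23:-→d24:H0→d25:-→d26:-→d27:-→d28:-→d29:-→d30:-→d31:-→d32:H3  best=H3
  + 221.162.144.0/20 (H1) depth=20
  + 78.126.6.224/28 (H2) depth=28
  + 184.0.0.0/8 (H4) depth=8
  + 184.78.137.160/28 (H0) depth=28
  + 221.0.0.0/8 (H2) depth=8
  - 221.162.144.0/20 clear@20
  ? 221.0.0.4  path d0:H0→d1:-→d2:-→d3:-→d4:-→d5:-→d6:-→d7:-→d8:H2  best=H2
  ? 221.162.149.35  path d0:H0→d1:-→d2:-→d3:-→d4:-→d5:-→d6:-→d7:-→d8:H2→d9:-→d10:-→d11:-→d12:-→d13:-→d14:-→d15:-→d16:-→d17:-→d18:-→d19:-→d20:-→d21:-→d22:-→d23:-→d24:H0→d25:-→d26:-→d27:-→d28:-→d29:-→d30:-→d31:-→d32:H3  best=H3
  ? 221.1.218.64  path d0:H0→d1:-→d2:-→d3:-→d4:-→d5:-→d6:-→d7:-→d8:H2  best=H2
  - 78.0.0.0/8 clear@8
  - 64.0.0.0/4 clear@4
  ? 221.0.0.23  path d0:H0→d1:-→d2:-→d3:-→d4:-→d5:-→d6:-→d7:-→d8:H2  best=H2
  ? 221.162.149.35  path d0:H0→d1:-→d2:-→d3:-→d4:-→d5:-→d6:-→d7:-→d8:H2→d9:-→d10:-→d11:-→d12:-→d13:-→d14:-→d15:-→d16:-→d17:-→d18:-→d19:-→d20:-→d21:-→d22:-→d23:-→d24:H0→d25:-→d26:-→d27:-→d28:-→d29:-→d30:-→d31:-→d32:H3  best=H3
  ? 184.0.125.7  path d0:H0→d1:-→d2:-→d3:-→d4:-→d5:-→d6:-→d7:-→d8:H4→d9:-  best=H4

== LOOKUPS ==
["H5","H2","H3","H2","H3","H2","H2","H3","H4"]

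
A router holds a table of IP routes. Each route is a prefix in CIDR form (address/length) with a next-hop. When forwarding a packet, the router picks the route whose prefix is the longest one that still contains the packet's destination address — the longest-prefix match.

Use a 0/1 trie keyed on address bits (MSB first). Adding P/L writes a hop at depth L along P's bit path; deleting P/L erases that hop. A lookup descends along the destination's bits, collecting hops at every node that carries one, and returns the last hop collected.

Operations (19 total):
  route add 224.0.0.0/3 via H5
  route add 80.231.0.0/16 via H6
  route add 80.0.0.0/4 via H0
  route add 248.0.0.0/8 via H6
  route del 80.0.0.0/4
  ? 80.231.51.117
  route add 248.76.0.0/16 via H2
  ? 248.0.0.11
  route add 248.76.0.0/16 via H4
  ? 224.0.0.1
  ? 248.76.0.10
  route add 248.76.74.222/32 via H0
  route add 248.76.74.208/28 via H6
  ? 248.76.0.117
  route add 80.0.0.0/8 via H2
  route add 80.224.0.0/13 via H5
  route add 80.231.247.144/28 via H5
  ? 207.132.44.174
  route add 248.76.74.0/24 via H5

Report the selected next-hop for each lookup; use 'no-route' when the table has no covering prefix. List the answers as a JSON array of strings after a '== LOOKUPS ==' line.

Apply in order:
  add 224.0.0.0/3 -> H5 at depth 3
  add 80.231.0.0/16 -> H6 at depth 16
  add 80.0.0.0/4 -> H0 at depth 4
  add 248.0.0.0/8 -> H6 at depth 8
  - 80.0.0.0/4 clear@4
  lookup 80.231.51.117: bits 0101000011100111 walk d0:-→d1:-→d2:-→d3:-→d4:-→d5:-→d6:-→d7:-→d8:-→d9:-→d10:-→d11:-→d12:-→d13:-→d14:-→d15:-→d16:H6 -> H6
  add 248.76.0.0/16 -> H2 at depth 16
  lookup 248.0.0.11: bits 111110000 walk d0:-→d1:-→d2:-→d3:H5→d4:-→d5:-→d6:-→d7:-→d8:H6→d9:- -> H6
  add 248.76.0.0/16 -> H4 at depth 16
  lookup 224.0.0.1: bits 111 walk d0:-→d1:-→d2:-→d3:H5 -> H5
  lookup 248.76.0.10: bits 1111100001001100 walk d0:-→d1:-→d2:-→d3:H5→d4:-→d5:-→d6:-→d7:-→d8:H6→d9:-→d10:-→d11:-→d12:-→d13:-→d14:-→d15:-→d16:H4 -> H4
  add 248.76.74.222/32 -> H0 at depth 32
  add 248.76.74.208/28 -> H6 at depth 28
  lookup 248.76.0.117: bits 11111000010011000 walk d0:-→d1:-→d2:-→d3:H5→d4:-→d5:-→d6:-→d7:-→d8:H6→d9:-→d10:-→d11:-→d12:-→d13:-→d14:-→d15:-→d16:H4→d17:- -> H4
  add 80.0.0.0/8 -> H2 at depth 8
  add 80.224.0.0/13 -> H5 at depth 13
  add 80.231.247.144/28 -> H5 at depth 28
  lookup 207.132.44.174: bits 11 walk d0:-→d1:-→d2:- -> no-route
  add 248.76.74.0/24 -> H5 at depth 24

== LOOKUPS ==
["H6","H6","H5","H4","H4","no-route"]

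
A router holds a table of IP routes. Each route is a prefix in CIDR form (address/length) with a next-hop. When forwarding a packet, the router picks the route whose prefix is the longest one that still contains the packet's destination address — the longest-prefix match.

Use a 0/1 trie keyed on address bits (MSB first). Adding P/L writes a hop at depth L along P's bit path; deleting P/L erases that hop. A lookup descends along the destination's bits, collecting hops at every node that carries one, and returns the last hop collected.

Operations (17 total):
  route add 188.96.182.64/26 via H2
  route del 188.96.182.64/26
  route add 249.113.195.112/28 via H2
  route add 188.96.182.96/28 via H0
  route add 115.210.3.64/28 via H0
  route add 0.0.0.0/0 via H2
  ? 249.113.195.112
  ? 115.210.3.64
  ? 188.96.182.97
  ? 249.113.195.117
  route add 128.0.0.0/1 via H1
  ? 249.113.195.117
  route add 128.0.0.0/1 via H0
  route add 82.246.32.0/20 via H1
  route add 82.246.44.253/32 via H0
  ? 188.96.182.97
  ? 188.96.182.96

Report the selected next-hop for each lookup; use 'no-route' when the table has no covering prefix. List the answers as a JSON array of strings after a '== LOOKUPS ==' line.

Process each operation:
  + 188.96.182.64/26 (H2) depth=26
  - 188.96.182.64/26 clear@26
  + 249.113.195.112/28 (H2) depth=28
  + 188.96.182.96/28 (H0) depth=28
  + 115.210.3.64/28 (H0) depth=28
  + 0.0.0.0/0 (H2) depth=0
  Q 249.113.195.112: descend 1111100101110001110000110111 ; hops seen [H2,H2] ; pick H2
  Q 115.210.3.64: descend 0111001111010010000000110100 ; hops seen [H2,H0] ; pick H0
  Q 188.96.182.97: descend 1011110001100000101101100110 ; hops seen [H2,H0] ; pick H0
  Q 249.113.195.117: descend 1111100101110001110000110111 ; hops seen [H2,H2] ; pick H2
  + 128.0.0.0/1 (H1) depth=1
  Q 249.113.195.117: descend 1111100101110001110000110111 ; hops seen [H2,H1,H2] ; pick H2
  + 128.0.0.0/1 (H0) depth=1
  + 82.246.32.0/20 (H1) depth=20
  + 82.246.44.253/32 (H0) depth=32
  Q 188.96.182.97: descend 1011110001100000101101100110 ; hops seen [H2,H0,H0] ; pick H0
  Q 188.96.182.96: descend 1011110001100000101101100110 ; hops seen [H2,H0,H0] ; pick H0

== LOOKUPS ==
["H2","H0","H0","H2","H2","H0","H0"]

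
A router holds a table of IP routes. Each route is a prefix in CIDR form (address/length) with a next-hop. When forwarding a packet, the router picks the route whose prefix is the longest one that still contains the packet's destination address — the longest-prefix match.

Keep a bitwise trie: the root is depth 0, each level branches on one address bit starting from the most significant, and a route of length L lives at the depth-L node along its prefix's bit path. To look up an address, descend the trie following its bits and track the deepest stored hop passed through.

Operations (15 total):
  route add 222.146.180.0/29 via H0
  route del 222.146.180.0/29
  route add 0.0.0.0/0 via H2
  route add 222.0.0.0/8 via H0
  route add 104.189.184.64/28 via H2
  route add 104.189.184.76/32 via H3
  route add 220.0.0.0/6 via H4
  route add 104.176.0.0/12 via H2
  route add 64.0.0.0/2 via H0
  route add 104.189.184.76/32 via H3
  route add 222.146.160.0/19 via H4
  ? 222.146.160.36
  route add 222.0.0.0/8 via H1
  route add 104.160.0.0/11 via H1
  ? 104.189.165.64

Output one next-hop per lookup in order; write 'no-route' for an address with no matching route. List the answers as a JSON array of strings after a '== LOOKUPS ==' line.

Process each operation:
  + 222.146.180.0/29 (H0) depth=29
  - 222.146.180.0/29 clear@29
  + 0.0.0.0/0 (H2) depth=0
  + 222.0.0.0/8 (H0) depth=8
  + 104.189.184.64/28 (H2) depth=28
  + 104.189.184.76/32 (H3) depth=32
  + 220.0.0.0/6 (H4) depth=6
  + 104.176.0.0/12 (H2) depth=12
  + 64.0.0.0/2 (H0) depth=2
  + 104.189.184.76/32 (H3) depth=32
  + 222.146.160.0/19 (H4) depth=19
  Q 222.146.160.36: descend 1101111010010010101 ; hops seen [H2,H4,H0,H4] ; pick H4
  + 222.0.0.0/8 (H1) depth=8
  + 104.160.0.0/11 (H1) depth=11
  Q 104.189.165.64: descend 0110100010111101101 ; hops seen [H2,H0,H1,H2] ; pick H2

== LOOKUPS ==
["H4","H2"]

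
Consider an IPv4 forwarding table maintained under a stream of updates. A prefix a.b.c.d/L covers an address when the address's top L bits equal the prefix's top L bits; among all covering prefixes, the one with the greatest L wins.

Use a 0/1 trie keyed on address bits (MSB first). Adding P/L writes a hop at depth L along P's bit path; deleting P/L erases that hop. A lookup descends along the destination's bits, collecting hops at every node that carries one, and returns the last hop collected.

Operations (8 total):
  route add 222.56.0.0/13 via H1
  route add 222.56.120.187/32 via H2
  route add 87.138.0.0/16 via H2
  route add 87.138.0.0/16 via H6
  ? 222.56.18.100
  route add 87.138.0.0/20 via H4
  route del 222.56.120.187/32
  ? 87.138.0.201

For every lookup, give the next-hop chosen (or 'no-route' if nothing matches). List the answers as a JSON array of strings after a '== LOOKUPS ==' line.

Trace:
  add 222.56.0.0/13 -> H1 at depth 13
  add 222.56.120.187/32 -> H2 at depth 32
  add 87.138.0.0/16 -> H2 at depth 16
  add 87.138.0.0/16 -> H6 at depth 16
  ? 222.56.18.100  path d0:-→d1:-→d2:-→d3:-→d4:-→d5:-→d6:-→d7:-→d8:-→d9:-→d10:-→d11:-→d12:-→d13:H1→d14:-→d15:-→d16:-→d17:-  best=H1
  add 87.138.0.0/20 -> H4 at depth 20
  - 222.56.120.187/32 clear@32
  ? 87.138.0.201  path d0:-→d1:-→d2:-→d3:-→d4:-→d5:-→d6:-→d7:-→d8:-→d9:-→d10:-→d11:-→d12:-→d13:-→d14:-→d15:-→d16:H6→d17:-→d18:-→d19:-→d20:H4  best=H4

== LOOKUPS ==
["H1","H4"]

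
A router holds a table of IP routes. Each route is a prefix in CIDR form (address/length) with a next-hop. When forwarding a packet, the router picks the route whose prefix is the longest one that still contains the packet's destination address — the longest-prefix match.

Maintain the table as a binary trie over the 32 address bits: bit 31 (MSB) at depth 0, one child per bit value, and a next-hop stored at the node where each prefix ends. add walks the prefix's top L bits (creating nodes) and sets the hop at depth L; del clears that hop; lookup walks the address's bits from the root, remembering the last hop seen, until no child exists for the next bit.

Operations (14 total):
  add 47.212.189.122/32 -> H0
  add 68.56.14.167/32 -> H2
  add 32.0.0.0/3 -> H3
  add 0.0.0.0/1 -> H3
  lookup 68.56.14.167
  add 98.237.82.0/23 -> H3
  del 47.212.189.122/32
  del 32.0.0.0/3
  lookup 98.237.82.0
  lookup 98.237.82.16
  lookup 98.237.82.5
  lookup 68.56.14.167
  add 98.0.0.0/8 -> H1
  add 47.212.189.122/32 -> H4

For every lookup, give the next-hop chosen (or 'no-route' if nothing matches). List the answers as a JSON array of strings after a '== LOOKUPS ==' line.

Trace:
  add 47.212.189.122/32 -> H0 at depth 32
  add 68.56.14.167/32 -> H2 at depth 32
  add 32.0.0.0/3 -> H3 at depth 3
  add 0.0.0.0/1 -> H3 at depth 1
  ? 68.56.14.167  path d0:-→d1:H3→d2:-→d3:-→d4:-→d5:-→d6:-→d7:-→d8:-→d9:-→d10:-→d11:-→d12:-→d13:-→d14:-→d15:-→d16:-→d17:-→d18:-→d19:-→d20:-→d21:-→d22:-→d23:-→d24:-→d25:-→d26:-→d27:-→d28:-→d29:-→d30:-→d31:-→d32:H2  best=H2
  add 98.237.82.0/23 -> H3 at depth 23
  del 47.212.189.122/32 (clear depth 32)
  del 32.0.0.0/3 (clear depth 3)
  ? 98.237.82.0  path d0:-→d1:H3→d2:-→d3:-→d4:-→d5:-→d6:-→d7:-→d8:-→d9:-→d10:-→d11:-→d12:-→d13:-→d14:-→d15:-→d16:-→d17:-→d18:-→d19:-→d20:-→d21:-→d22:-→d23:H3  best=H3
  ? 98.237.82.16  path d0:-→d1:H3→d2:-→d3:-→d4:-→d5:-→d6:-→d7:-→d8:-→d9:-→d10:-→d11:-→d12:-→d13:-→d14:-→d15:-→d16:-→d17:-→d18:-→d19:-→d20:-→d21:-→d22:-→d23:H3  best=H3
  ? 98.237.82.5  path d0:-→d1:H3→d2:-→d3:-→d4:-→d5:-→d6:-→d7:-→d8:-→d9:-→d10:-→d11:-→d12:-→d13:-→d14:-→d15:-→d16:-→d17:-→d18:-→d19:-→d20:-→d21:-→d22:-→d23:H3  best=H3
  ? 68.56.14.167  path d0:-→d1:H3→d2:-→d3:-→d4:-→d5:-→d6:-→d7:-→d8:-→d9:-→d10:-→d11:-→d12:-→d13:-→d14:-→d15:-→d16:-→d17:-→d18:-→d19:-→d20:-→d21:-→d22:-→d23:-→d24:-→d25:-→d26:-→d27:-→d28:-→d29:-→d30:-→d31:-→d32:H2  best=H2
  add 98.0.0.0/8 -> H1 at depth 8
  add 47.212.189.122/32 -> H4 at depth 32

== LOOKUPS ==
["H2","H3","H3","H3","H2"]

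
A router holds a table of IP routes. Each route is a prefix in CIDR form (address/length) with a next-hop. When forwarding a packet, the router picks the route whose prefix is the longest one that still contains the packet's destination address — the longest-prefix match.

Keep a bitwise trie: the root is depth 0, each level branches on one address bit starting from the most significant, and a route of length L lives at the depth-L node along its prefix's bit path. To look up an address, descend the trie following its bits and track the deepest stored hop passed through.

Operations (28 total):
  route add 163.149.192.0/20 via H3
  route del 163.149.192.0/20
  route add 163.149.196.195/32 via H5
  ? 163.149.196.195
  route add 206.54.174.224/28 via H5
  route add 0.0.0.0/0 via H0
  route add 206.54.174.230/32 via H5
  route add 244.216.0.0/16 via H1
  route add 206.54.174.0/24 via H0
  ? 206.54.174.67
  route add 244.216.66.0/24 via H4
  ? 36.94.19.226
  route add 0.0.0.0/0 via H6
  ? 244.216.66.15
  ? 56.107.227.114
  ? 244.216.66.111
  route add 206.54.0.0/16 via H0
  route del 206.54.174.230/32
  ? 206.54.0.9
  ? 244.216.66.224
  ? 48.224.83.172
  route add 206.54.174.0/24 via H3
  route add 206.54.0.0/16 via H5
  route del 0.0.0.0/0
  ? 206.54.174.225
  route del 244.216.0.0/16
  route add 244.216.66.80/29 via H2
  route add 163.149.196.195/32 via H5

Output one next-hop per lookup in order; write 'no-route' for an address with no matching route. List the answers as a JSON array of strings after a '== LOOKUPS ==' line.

Trace:
  + 163.149.192.0/20 (H3) depth=20
  - 163.149.192.0/20 clear@20
  + 163.149.196.195/32 (H5) depth=32
  Q 163.149.196.195: descend 10100011100101011100010011000011 ; hops seen [H5] ; pick H5
  + 206.54.174.224/28 (H5) depth=28
  + 0.0.0.0/0 (H0) depth=0
  + 206.54.174.230/32 (H5) depth=32
  + 244.216.0.0/16 (H1) depth=16
  + 206.54.174.0/24 (H0) depth=24
  Q 206.54.174.67: descend 110011100011011010101110 ; hops seen [H0,H0] ; pick H0
  + 244.216.66.0/24 (H4) depth=24
  Q 36.94.19.226: descend ε ; hops seen [H0] ; pick H0
  + 0.0.0.0/0 (H6) depth=0
  Q 244.216.66.15: descend 111101001101100001000010 ; hops seen [H6,H1,H4] ; pick H4
  Q 56.107.227.114: descend ε ; hops seen [H6] ; pick H6
  Q 244.216.66.111: descend 111101001101100001000010 ; hops seen [H6,H1,H4] ; pick H4
  + 206.54.0.0/16 (H0) depth=16
  - 206.54.174.230/32 clear@32
  Q 206.54.0.9: descend 1100111000110110 ; hops seen [H6,H0] ; pick H0
  Q 244.216.66.224: descend 111101001101100001000010 ; hops seen [H6,H1,H4] ; pick H4
  Q 48.224.83.172: descend ε ; hops seen [H6] ; pick H6
  + 206.54.174.0/24 (H3) depth=24
  + 206.54.0.0/16 (H5) depth=16
  - 0.0.0.0/0 clear@0
  Q 206.54.174.225: descend 11001110001101101010111011100 ; hops seen [H5,H3,H5] ; pick H5
  - 244.216.0.0/16 clear@16
  + 244.216.66.80/29 (H2) depth=29
  + 163.149.196.195/32 (H5) depth=32

== LOOKUPS ==
["H5","H0","H0","H4","H6","H4","H0","H4","H6","H5"]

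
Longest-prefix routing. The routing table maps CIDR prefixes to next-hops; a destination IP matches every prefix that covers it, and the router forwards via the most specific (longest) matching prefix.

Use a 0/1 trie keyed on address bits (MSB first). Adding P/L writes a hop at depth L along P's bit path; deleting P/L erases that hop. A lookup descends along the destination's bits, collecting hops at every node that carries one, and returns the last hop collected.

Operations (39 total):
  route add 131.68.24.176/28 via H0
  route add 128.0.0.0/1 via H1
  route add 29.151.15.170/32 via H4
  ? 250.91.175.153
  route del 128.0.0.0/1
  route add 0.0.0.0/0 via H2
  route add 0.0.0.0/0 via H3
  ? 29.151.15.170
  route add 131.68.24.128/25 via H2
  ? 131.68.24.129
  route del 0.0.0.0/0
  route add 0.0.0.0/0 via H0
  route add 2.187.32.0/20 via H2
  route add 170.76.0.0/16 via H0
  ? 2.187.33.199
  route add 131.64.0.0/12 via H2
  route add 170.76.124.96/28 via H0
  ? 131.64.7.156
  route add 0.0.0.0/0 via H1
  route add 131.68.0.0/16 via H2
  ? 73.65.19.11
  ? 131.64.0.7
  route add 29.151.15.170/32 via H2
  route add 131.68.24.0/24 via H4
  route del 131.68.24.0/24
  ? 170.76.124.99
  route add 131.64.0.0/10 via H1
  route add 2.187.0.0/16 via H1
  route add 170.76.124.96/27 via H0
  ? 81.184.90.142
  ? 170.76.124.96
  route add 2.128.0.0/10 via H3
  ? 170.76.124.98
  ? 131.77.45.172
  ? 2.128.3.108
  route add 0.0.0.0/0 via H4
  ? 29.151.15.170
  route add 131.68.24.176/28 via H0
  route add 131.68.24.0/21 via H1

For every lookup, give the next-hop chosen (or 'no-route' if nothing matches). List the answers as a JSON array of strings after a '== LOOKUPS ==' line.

Apply in order:
  + 131.68.24.176/28 (H0) depth=28
  + 128.0.0.0/1 (H1) depth=1
  + 29.151.15.170/32 (H4) depth=32
  ? 250.91.175.153  path d0:-→d1:H1  best=H1
  del 128.0.0.0/1 (clear depth 1)
  + 0.0.0.0/0 (H2) depth=0
  + 0.0.0.0/0 (H3) depth=0
  ? 29.151.15.170  path d0:H3→d1:-→d2:-→d3:-→d4:-→d5:-→d6:-→d7:-→d8:-→d9:-→d10:-→d11:-→d12:-→d13:-→d14:-→d15:-→d16:-→d17:-→d18:-→d19:-→d20:-→d21:-→d22:-→d23:-→d24:-→d25:-→d26:-→d27:-→d28:-→d29:-→d30:-→d31:-→d32:H4  best=H4
  + 131.68.24.128/25 (H2) depth=25
  ? 131.68.24.129  path d0:H3→d1:-→d2:-→d3:-→d4:-→d5:-→d6:-→d7:-→d8:-→d9:-→d10:-→d11:-→d12:-→d13:-→d14:-→d15:-→d16:-→d17:-→d18:-→d19:-→d20:-→d21:-→d22:-→d23:-→d24:-→d25:H2→d26:-  best=H2
  del 0.0.0.0/0 (clear depth 0)
  + 0.0.0.0/0 (H0) depth=0
  + 2.187.32.0/20 (H2) depth=20
  + 170.76.0.0/16 (H0) depth=16
  ? 2.187.33.199  path d0:H0→d1:-→d2:-→d3:-→d4:-→d5:-→d6:-→d7:-→d8:-→d9:-→d10:-→d11:-→d12:-→d13:-→d14:-→d15:-→d16:-→d17:-→d18:-→d19:-→d20:H2  best=H2
  + 131.64.0.0/12 (H2) depth=12
  + 170.76.124.96/28 (H0) depth=28
  ? 131.64.7.156  path d0:H0→d1:-→d2:-→d3:-→d4:-→d5:-→d6:-→d7:-→d8:-→d9:-→d10:-→d11:-→d12:H2→d13:-  best=H2
  + 0.0.0.0/0 (H1) depth=0
  + 131.68.0.0/16 (H2) depth=16
  ? 73.65.19.11  path d0:H1→d1:-  best=H1
  ? 131.64.0.7  path d0:H1→d1:-→d2:-→d3:-→d4:-→d5:-→d6:-→d7:-→d8:-→d9:-→d10:-→d11:-→d12:H2→d13:-  best=H2
  + 29.151.15.170/32 (H2) depth=32
  + 131.68.24.0/24 (H4) depth=24
  del 131.68.24.0/24 (clear depth 24)
  ? 170.76.124.99  path d0:H1→d1:-→d2:-→d3:-→d4:-→d5:-→d6:-→d7:-→d8:-→d9:-→d10:-→d11:-→d12:-→d13:-→d14:-→d15:-→d16:H0→d17:-→d18:-→d19:-→d20:-→d21:-→d22:-→d23:-→d24:-→d25:-→d26:-→d27:-→d28:H0  best=H0
  + 131.64.0.0/10 (H1) depth=10
  + 2.187.0.0/16 (H1) depth=16
  + 170.76.124.96/27 (H0) depth=27
  ? 81.184.90.142  path d0:H1→d1:-  best=H1
  ? 170.76.124.96  path d0:H1→d1:-→d2:-→d3:-→d4:-→d5:-→d6:-→d7:-→d8:-→d9:-→d10:-→d11:-→d12:-→d13:-→d14:-→d15:-→d16:H0→d17:-→d18:-→d19:-→d20:-→d21:-→d22:-→d23:-→d24:-→d25:-→d26:-→d27:H0→d28:H0  best=H0
  + 2.128.0.0/10 (H3) depth=10
  ? 170.76.124.98  path d0:H1→d1:-→d2:-→d3:-→d4:-→d5:-→d6:-→d7:-→d8:-→d9:-→d10:-→d11:-→d12:-→d13:-→d14:-→d15:-→d16:H0→d17:-→d18:-→d19:-→d20:-→d21:-→d22:-→d23:-→d24:-→d25:-→d26:-→d27:H0→d28:H0  best=H0
  ? 131.77.45.172  path d0:H1→d1:-→d2:-→d3:-→d4:-→d5:-→d6:-→d7:-→d8:-→d9:-→d10:H1→d11:-→d12:H2  best=H2
  ? 2.128.3.108  path d0:H1→d1:-→d2:-→d3:-→d4:-→d5:-→d6:-→d7:-→d8:-→d9:-→d10:H3  best=H3
  + 0.0.0.0/0 (H4) depth=0
  ? 29.151.15.170  path d0:H4→d1:-→d2:-→d3:-→d4:-→d5:-→d6:-→d7:-→d8:-→d9:-→d10:-→d11:-→d12:-→d13:-→d14:-→d15:-→d16:-→d17:-→d18:-→d19:-→d20:-→d21:-→d22:-→d23:-→d24:-→d25:-→d26:-→d27:-→d28:-→d29:-→d30:-→d31:-→d32:H2  best=H2
  + 131.68.24.176/28 (H0) depth=28
  + 131.68.24.0/21 (H1) depth=21

== LOOKUPS ==
["H1","H4","H2","H2","H2","H1","H2","H0","H1","H0","H0","H2","H3","H2"]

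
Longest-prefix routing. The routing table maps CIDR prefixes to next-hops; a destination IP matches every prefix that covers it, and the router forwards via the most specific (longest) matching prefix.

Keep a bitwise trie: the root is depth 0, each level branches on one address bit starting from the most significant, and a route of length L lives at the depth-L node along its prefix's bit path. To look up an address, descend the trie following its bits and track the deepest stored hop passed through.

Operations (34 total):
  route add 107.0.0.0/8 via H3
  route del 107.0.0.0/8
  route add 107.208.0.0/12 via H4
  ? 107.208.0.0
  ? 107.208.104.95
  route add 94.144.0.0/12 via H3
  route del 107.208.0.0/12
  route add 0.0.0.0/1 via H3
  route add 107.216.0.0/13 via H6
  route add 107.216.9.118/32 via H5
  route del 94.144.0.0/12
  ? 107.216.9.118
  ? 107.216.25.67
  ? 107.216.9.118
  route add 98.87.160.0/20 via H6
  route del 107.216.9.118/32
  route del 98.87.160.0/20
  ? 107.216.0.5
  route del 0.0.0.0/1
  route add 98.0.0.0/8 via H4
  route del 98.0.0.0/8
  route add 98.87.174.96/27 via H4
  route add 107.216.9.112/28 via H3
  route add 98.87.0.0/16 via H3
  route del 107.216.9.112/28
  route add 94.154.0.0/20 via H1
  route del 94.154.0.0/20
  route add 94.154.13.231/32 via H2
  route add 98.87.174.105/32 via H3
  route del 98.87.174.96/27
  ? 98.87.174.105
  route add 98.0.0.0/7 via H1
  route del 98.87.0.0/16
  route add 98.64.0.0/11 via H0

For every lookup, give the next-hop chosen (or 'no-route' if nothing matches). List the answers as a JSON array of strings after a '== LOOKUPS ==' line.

Trace:
  + 107.0.0.0/8 (H3) depth=8
  - 107.0.0.0/8 clear@8
  + 107.208.0.0/12 (H4) depth=12
  ? 107.208.0.0  path d0:-→d1:-→d2:-→d3:-→d4:-→d5:-→d6:-→d7:-→d8:-→d9:-→d10:-→d11:-→d12:H4  best=H4
  ? 107.208.104.95  path d0:-→d1:-→d2:-→d3:-→d4:-→d5:-→d6:-→d7:-→d8:-→d9:-→d10:-→d11:-→d12:H4  best=H4
  + 94.144.0.0/12 (H3) depth=12
  - 107.208.0.0/12 clear@12
  + 0.0.0.0/1 (H3) depth=1
  + 107.216.0.0/13 (H6) depth=13
  + 107.216.9.118/32 (H5) depth=32
  - 94.144.0.0/12 clear@12
  ? 107.216.9.118  path d0:-→d1:H3→d2:-→d3:-→d4:-→d5:-→d6:-→d7:-→d8:-→d9:-→d10:-→d11:-→d12:-→d13:H6→d14:-→d15:-→d16:-→d17:-→d18:-→d19:-→d20:-→d21:-→d22:-→d23:-→d24:-→d25:-→d26:-→d27:-→d28:-→d29:-→d30:-→d31:-→d32:H5  best=H5
  ? 107.216.25.67  path d0:-→d1:H3→d2:-→d3:-→d4:-→d5:-→d6:-→d7:-→d8:-→d9:-→d10:-→d11:-→d12:-→d13:H6→d14:-→d15:-→d16:-→d17:-→d18:-→d19:-  best=H6
  ? 107.216.9.118  path d0:-→d1:H3→d2:-→d3:-→d4:-→d5:-→d6:-→d7:-→d8:-→d9:-→d10:-→d11:-→d12:-→d13:H6→d14:-→d15:-→d16:-→d17:-→d18:-→d19:-→d20:-→d21:-→d22:-→d23:-→d24:-→d25:-→d26:-→d27:-→d28:-→d29:-→d30:-→d31:-→d32:H5  best=H5
  + 98.87.160.0/20 (H6) depth=20
  - 107.216.9.118/32 clear@32
  - 98.87.160.0/20 clear@20
  ? 107.216.0.5  path d0:-→d1:H3→d2:-→d3:-→d4:-→d5:-→d6:-→d7:-→d8:-→d9:-→d10:-→d11:-→d12:-→d13:H6→d14:-→d15:-→d16:-→d17:-→d18:-→d19:-→d20:-  best=H6
  - 0.0.0.0/1 clear@1
  + 98.0.0.0/8 (H4) depth=8
  - 98.0.0.0/8 clear@8
  + 98.87.174.96/27 (H4) depth=27
  + 107.216.9.112/28 (H3) depth=28
  + 98.87.0.0/16 (H3) depth=16
  - 107.216.9.112/28 clear@28
  + 94.154.0.0/20 (H1) depth=20
  - 94.154.0.0/20 clear@20
  + 94.154.13.231/32 (H2) depth=32
  + 98.87.174.105/32 (H3) depth=32
  - 98.87.174.96/27 clear@27
  ? 98.87.174.105  path d0:-→d1:-→d2:-→d3:-→d4:-→d5:-→d6:-→d7:-→d8:-→d9:-→d10:-→d11:-→d12:-→d13:-→d14:-→d15:-→d16:H3→d17:-→d18:-→d19:-→d20:-→d21:-→d22:-→d23:-→d24:-→d25:-→d26:-→d27:-→d28:-→d29:-→d30:-→d31:-→d32:H3  best=H3
  + 98.0.0.0/7 (H1) depth=7
  - 98.87.0.0/16 clear@16
  + 98.64.0.0/11 (H0) depth=11

== LOOKUPS ==
["H4","H4","H5","H6","H5","H6","H3"]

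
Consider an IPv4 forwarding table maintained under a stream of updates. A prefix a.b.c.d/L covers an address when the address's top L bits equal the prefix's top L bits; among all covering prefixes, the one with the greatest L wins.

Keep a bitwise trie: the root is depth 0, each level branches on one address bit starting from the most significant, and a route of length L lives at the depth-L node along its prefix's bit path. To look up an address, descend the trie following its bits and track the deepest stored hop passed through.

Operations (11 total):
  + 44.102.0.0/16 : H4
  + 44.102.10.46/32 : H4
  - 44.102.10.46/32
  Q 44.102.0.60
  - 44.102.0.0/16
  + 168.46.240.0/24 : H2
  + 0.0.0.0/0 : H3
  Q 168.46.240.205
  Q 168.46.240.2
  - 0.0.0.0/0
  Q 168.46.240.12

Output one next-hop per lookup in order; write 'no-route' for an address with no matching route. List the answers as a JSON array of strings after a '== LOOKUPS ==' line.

Process each operation:
  + 44.102.0.0/16 (H4) depth=16
  + 44.102.10.46/32 (H4) depth=32
  - 44.102.10.46/32 clear@32
  lookup 44.102.0.60: bits 00101100011001100000 walk d0:-→d1:-→d2:-→d3:-→d4:-→d5:-→d6:-→d7:-→d8:-→d9:-→d10:-→d11:-→d12:-→d13:-→d14:-→d15:-→d16:H4→d17:-→d18:-→d19:-→d20:- -> H4
  - 44.102.0.0/16 clear@16
  + 168.46.240.0/24 (H2) depth=24
  + 0.0.0.0/0 (H3) depth=0
  lookup 168.46.240.205: bits 101010000010111011110000 walk d0:H3→d1:-→d2:-→d3:-→d4:-→d5:-→d6:-→d7:-→d8:-→d9:-→d10:-→d11:-→d12:-→d13:-→d14:-→d15:-→d16:-→d17:-→d18:-→d19:-→d20:-→d21:-→d22:-→d23:-→d24:H2 -> H2
  lookup 168.46.240.2: bits 101010000010111011110000 walk d0:H3→d1:-→d2:-→d3:-→d4:-→d5:-→d6:-→d7:-→d8:-→d9:-→d10:-→d11:-→d12:-→d13:-→d14:-→d15:-→d16:-→d17:-→d18:-→d19:-→d20:-→d21:-→d22:-→d23:-→d24:H2 -> H2
  - 0.0.0.0/0 clear@0
  lookup 168.46.240.12: bits 101010000010111011110000 walk d0:-→d1:-→d2:-→d3:-→d4:-→d5:-→d6:-→d7:-→d8:-→d9:-→d10:-→d11:-→d12:-→d13:-→d14:-→d15:-→d16:-→d17:-→d18:-→d19:-→d20:-→d21:-→d22:-→d23:-→d24:H2 -> H2

== LOOKUPS ==
["H4","H2","H2","H2"]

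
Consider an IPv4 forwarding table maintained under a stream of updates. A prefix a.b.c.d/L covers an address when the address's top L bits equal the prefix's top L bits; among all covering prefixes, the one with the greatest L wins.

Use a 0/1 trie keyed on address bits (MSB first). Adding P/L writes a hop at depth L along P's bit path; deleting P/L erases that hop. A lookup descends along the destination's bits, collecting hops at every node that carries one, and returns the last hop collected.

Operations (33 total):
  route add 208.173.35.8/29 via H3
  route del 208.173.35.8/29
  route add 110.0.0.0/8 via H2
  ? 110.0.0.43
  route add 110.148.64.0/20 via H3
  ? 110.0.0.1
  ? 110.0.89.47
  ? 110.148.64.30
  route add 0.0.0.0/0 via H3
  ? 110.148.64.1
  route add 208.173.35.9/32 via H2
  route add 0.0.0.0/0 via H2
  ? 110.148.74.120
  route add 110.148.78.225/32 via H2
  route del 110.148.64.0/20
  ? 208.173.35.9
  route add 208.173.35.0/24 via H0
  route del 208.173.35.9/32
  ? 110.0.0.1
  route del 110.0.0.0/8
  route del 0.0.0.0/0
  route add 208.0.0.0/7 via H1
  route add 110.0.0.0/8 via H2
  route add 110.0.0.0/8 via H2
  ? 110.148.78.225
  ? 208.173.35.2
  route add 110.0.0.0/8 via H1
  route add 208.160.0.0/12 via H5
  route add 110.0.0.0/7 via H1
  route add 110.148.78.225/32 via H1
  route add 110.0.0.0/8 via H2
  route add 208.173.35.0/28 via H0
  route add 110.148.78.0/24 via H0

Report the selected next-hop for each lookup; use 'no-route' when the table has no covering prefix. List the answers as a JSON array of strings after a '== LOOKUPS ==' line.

Trace:
  add 208.173.35.8/29 -> H3 at depth 29
  del 208.173.35.8/29 (clear depth 29)
  add 110.0.0.0/8 -> H2 at depth 8
  Q 110.0.0.43: descend 01101110 ; hops seen [H2] ; pick H2
  add 110.148.64.0/20 -> H3 at depth 20
  Q 110.0.0.1: descend 01101110 ; hops seen [H2] ; pick H2
  Q 110.0.89.47: descend 01101110 ; hops seen [H2] ; pick H2
  Q 110.148.64.30: descend 01101110100101000100 ; hops seen [H2,H3] ; pick H3
  add 0.0.0.0/0 -> H3 at depth 0
  Q 110.148.64.1: descend 01101110100101000100 ; hops seen [H3,H2,H3] ; pick H3
  add 208.173.35.9/32 -> H2 at depth 32
  add 0.0.0.0/0 -> H2 at depth 0
  Q 110.148.74.120: descend 01101110100101000100 ; hops seen [H2,H2,H3] ; pick H3
  add 110.148.78.225/32 -> H2 at depth 32
  del 110.148.64.0/20 (clear depth 20)
  Q 208.173.35.9: descend 11010000101011010010001100001001 ; hops seen [H2,H2] ; pick H2
  add 208.173.35.0/24 -> H0 at depth 24
  del 208.173.35.9/32 (clear depth 32)
  Q 110.0.0.1: descend 01101110 ; hops seen [H2,H2] ; pick H2
  del 110.0.0.0/8 (clear depth 8)
  del 0.0.0.0/0 (clear depth 0)
  add 208.0.0.0/7 -> H1 at depth 7
  add 110.0.0.0/8 -> H2 at depth 8
  add 110.0.0.0/8 -> H2 at depth 8
  Q 110.148.78.225: descend 01101110100101000100111011100001 ; hops seen [H2,H2] ; pick H2
  Q 208.173.35.2: descend 1101000010101101001000110000 ; hops seen [H1,H0] ; pick H0
  add 110.0.0.0/8 -> H1 at depth 8
  add 208.160.0.0/12 -> H5 at depth 12
  add 110.0.0.0/7 -> H1 at depth 7
  add 110.148.78.225/32 -> H1 at depth 32
  add 110.0.0.0/8 -> H2 at depth 8
  add 208.173.35.0/28 -> H0 at depth 28
  add 110.148.78.0/24 -> H0 at depth 24

== LOOKUPS ==
["H2","H2","H2","H3","H3","H3","H2","H2","H2","H0"]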